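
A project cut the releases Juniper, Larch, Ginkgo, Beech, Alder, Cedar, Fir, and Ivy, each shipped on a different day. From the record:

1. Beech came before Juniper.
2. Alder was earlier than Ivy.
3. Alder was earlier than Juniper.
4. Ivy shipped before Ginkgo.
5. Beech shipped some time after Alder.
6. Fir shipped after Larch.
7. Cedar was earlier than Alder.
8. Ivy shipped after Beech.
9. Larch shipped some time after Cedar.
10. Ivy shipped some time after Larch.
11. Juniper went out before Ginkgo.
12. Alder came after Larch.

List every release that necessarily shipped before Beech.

Alder, Cedar, Larch

Directly stated before Beech: Alder.
Cedar reaches Beech via Cedar → Alder → Beech.
Larch reaches Beech via Larch → Alder → Beech.
No chain forces Fir (or any of the others) ahead of Beech.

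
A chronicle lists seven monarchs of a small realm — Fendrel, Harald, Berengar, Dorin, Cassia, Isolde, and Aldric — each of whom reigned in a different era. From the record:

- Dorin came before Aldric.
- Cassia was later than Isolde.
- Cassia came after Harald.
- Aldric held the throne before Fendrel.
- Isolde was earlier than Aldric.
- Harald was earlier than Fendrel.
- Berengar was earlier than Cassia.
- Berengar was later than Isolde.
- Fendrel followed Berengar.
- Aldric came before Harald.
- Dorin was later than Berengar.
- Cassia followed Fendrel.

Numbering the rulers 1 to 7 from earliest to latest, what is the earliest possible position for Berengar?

Isolde must come before Berengar — 1 forced predecessor.
Nothing else is forced ahead of Berengar, so their earliest slot is position 1 + 1 = 2.

2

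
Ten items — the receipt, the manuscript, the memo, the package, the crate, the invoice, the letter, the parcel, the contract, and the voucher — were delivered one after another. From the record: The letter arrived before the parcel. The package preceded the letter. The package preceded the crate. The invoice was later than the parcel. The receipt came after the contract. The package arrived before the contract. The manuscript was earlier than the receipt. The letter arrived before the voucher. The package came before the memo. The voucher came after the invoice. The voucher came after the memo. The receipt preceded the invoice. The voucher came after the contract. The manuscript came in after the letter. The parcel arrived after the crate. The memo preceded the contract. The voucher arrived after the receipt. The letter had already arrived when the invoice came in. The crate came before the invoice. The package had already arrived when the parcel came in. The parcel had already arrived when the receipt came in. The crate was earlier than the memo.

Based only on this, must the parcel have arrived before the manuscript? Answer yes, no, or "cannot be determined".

No chain of stated constraints runs from the parcel to the manuscript, and none runs from the manuscript to the parcel either.
So the relative order of the parcel and the manuscript is not fixed by the given facts.

cannot be determined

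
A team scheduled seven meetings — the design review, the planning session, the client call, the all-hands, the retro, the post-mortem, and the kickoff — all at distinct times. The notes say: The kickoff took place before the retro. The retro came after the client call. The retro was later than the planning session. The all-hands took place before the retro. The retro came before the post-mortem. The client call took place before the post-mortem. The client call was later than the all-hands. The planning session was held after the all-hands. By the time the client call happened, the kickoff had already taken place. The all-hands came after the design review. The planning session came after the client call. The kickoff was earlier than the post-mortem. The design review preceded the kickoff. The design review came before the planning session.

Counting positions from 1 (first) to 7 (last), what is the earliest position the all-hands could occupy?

2

The design review must come before the all-hands — 1 forced predecessor.
Nothing else is forced ahead of the all-hands, so its earliest slot is position 1 + 1 = 2.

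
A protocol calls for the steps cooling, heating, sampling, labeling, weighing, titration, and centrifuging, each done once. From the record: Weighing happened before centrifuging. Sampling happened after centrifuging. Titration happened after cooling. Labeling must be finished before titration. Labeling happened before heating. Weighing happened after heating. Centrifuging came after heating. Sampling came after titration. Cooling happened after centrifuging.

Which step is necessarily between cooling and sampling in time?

titration

Tracing the constraints gives cooling → titration → sampling, so titration sits after cooling and before sampling.
No other step is forced both after cooling and before sampling.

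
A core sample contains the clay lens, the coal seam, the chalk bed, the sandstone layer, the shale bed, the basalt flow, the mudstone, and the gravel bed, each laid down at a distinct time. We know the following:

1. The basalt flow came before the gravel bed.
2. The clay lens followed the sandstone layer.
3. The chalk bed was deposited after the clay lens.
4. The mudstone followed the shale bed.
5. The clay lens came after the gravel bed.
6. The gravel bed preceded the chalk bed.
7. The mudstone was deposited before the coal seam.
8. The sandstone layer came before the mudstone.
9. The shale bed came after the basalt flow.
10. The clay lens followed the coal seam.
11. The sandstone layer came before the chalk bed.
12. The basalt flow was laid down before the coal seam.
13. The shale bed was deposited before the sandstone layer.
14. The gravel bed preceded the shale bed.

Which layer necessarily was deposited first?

The basalt flow has a chain of constraints placing it before every other layer, so the basalt flow must be first.

the basalt flow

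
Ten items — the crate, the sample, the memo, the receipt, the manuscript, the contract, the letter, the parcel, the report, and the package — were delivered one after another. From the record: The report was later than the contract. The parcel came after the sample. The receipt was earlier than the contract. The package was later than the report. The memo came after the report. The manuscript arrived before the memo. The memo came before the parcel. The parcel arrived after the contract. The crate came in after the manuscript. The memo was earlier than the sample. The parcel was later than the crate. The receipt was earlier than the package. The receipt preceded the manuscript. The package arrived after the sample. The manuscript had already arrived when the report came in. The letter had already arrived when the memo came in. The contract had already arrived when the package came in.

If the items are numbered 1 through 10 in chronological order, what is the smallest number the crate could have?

3

The manuscript and the receipt must both come before the crate — 2 forced predecessors.
Nothing else is forced ahead of the crate, so its earliest slot is position 2 + 1 = 3.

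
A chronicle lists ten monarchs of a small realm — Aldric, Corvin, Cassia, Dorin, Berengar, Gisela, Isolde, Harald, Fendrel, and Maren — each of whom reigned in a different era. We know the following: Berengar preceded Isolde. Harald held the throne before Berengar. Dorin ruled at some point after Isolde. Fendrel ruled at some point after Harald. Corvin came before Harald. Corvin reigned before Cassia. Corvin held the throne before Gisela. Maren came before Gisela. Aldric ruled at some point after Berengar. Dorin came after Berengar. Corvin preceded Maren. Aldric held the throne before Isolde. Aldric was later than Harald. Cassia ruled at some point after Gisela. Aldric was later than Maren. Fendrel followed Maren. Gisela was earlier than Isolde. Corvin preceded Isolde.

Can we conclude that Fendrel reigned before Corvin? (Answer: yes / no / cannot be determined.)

no

Tracing the constraints gives Corvin → Harald → Fendrel, so Corvin must come before Fendrel.
That means Fendrel cannot be before Corvin.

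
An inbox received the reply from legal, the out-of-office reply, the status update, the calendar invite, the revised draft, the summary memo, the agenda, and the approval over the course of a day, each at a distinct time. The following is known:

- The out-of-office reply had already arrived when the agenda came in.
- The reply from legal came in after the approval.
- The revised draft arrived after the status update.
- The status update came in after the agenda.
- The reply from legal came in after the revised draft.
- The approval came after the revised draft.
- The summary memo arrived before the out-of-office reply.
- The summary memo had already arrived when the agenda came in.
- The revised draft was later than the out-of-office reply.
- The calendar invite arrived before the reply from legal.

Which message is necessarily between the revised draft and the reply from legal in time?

the approval

Tracing the constraints gives the revised draft → the approval → the reply from legal, so the approval sits after the revised draft and before the reply from legal.
No other message is forced both after the revised draft and before the reply from legal.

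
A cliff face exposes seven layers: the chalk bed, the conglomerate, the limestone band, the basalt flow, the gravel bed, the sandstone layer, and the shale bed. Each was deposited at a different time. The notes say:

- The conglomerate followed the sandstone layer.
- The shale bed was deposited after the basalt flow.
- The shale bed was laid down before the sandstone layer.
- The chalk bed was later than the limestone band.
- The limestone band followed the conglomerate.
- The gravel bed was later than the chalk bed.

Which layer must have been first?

the basalt flow

The basalt flow has a chain of constraints placing it before every other layer, so the basalt flow must be first.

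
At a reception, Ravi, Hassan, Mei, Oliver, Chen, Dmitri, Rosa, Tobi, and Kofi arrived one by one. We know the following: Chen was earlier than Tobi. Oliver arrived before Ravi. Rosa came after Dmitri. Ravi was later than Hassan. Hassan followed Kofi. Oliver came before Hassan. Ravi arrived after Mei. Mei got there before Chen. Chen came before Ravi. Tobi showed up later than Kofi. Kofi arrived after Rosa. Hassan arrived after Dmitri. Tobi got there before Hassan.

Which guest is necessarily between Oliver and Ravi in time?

Tracing the constraints gives Oliver → Hassan → Ravi, so Hassan sits after Oliver and before Ravi.
No other guest is forced both after Oliver and before Ravi.

Hassan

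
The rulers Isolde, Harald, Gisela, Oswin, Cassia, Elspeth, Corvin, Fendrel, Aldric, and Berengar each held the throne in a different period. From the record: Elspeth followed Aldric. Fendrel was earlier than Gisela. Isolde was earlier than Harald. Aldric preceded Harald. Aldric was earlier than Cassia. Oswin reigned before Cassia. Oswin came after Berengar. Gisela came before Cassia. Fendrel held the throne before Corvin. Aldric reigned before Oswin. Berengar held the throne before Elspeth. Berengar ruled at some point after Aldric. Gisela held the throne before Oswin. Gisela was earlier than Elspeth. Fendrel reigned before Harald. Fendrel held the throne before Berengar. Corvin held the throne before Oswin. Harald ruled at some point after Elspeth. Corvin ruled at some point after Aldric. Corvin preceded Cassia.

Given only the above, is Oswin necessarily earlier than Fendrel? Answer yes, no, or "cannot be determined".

no

Tracing the constraints gives Fendrel → Berengar → Oswin, so Fendrel must come before Oswin.
That means Oswin cannot be before Fendrel.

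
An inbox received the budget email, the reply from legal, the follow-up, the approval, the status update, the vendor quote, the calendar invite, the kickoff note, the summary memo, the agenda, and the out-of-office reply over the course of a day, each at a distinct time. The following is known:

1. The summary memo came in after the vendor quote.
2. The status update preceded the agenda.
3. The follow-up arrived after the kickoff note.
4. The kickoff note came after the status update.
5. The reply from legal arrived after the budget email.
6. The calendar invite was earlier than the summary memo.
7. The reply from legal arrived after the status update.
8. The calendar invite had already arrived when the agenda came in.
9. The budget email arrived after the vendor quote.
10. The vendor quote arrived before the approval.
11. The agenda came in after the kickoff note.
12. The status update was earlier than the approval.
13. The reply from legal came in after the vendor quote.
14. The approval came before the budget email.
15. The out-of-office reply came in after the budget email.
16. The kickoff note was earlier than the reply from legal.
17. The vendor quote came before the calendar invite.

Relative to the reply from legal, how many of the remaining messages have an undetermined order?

Forced before the reply from legal: the approval, the budget email, the kickoff note, the status update, and the vendor quote.
That leaves the agenda, the calendar invite, the follow-up, the out-of-office reply, and the summary memo with no forced order relative to the reply from legal — 5.

5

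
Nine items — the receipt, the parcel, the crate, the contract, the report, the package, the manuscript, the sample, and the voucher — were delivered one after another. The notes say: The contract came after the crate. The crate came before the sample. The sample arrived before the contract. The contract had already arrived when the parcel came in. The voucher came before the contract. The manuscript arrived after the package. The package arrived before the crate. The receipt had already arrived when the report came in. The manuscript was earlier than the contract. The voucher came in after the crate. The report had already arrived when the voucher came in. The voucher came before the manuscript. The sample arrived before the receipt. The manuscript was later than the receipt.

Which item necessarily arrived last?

the parcel

Every other item has a chain of constraints placing it before the parcel, so the parcel is last.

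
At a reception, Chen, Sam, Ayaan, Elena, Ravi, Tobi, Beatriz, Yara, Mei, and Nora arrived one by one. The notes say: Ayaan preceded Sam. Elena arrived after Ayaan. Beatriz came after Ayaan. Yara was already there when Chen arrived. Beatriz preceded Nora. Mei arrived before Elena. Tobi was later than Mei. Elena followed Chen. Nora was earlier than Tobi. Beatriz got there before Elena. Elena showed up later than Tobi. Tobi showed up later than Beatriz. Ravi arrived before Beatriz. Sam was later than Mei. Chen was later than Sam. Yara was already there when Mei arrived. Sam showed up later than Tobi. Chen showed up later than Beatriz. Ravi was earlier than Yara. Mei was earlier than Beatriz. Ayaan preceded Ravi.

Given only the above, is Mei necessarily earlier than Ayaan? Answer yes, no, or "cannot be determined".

no

Tracing the constraints gives Ayaan → Ravi → Yara → Mei, so Ayaan must come before Mei.
That means Mei cannot be before Ayaan.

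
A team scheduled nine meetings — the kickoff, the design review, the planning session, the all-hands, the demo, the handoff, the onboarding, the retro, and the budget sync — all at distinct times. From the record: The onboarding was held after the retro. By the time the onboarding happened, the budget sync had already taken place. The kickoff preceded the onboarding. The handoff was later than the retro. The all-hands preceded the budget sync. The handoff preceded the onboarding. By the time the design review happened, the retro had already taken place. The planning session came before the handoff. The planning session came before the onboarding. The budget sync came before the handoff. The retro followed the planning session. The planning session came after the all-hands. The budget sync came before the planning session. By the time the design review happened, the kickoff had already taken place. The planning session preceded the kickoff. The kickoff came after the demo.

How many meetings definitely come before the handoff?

4

Directly stated before the handoff: the budget sync, the planning session, and the retro.
The all-hands reaches the handoff via the all-hands → the planning session → the handoff.
No chain forces the demo (or any of the others) ahead of the handoff.
That's the all-hands, the budget sync, the planning session, and the retro — 4 in all.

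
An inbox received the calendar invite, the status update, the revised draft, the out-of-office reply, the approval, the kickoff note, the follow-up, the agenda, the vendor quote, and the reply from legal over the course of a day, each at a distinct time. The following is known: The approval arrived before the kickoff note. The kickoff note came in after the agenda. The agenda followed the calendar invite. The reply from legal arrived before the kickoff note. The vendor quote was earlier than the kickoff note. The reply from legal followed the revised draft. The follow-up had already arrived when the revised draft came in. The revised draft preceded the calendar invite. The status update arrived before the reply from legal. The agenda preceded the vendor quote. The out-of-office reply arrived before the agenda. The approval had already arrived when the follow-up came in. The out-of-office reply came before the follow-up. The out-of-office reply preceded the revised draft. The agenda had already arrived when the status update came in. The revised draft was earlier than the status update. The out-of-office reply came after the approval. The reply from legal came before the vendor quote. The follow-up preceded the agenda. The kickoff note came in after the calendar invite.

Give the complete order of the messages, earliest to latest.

the approval, the out-of-office reply, the follow-up, the revised draft, the calendar invite, the agenda, the status update, the reply from legal, the vendor quote, the kickoff note

The constraints fix every adjacent pair, so only one ordering works:
the approval → the out-of-office reply → the follow-up → the revised draft → the calendar invite → the agenda → the status update → the reply from legal → the vendor quote → the kickoff note.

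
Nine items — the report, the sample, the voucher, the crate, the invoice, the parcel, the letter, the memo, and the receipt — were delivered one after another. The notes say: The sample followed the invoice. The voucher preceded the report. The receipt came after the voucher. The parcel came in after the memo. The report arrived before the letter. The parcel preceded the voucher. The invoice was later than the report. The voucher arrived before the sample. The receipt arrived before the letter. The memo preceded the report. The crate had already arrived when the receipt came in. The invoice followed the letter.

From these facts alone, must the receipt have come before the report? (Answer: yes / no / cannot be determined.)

cannot be determined

No chain of stated constraints runs from the receipt to the report, and none runs from the report to the receipt either.
So the relative order of the receipt and the report is not fixed by the given facts.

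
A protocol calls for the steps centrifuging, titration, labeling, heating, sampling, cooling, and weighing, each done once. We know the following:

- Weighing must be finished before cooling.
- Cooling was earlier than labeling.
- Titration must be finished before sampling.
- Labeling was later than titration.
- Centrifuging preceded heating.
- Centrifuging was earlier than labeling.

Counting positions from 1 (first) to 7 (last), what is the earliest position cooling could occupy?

Weighing must come before cooling — 1 forced predecessor.
Nothing else is forced ahead of cooling, so its earliest slot is position 1 + 1 = 2.

2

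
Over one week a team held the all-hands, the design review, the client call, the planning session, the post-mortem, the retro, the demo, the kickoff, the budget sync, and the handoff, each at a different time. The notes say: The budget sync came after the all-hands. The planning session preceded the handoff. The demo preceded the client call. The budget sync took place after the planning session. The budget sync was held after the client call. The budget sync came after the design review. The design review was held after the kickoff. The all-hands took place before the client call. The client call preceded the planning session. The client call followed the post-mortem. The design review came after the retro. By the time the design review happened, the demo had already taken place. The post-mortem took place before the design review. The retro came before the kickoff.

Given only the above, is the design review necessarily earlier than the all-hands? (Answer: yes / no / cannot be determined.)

cannot be determined

No chain of stated constraints runs from the design review to the all-hands, and none runs from the all-hands to the design review either.
So the relative order of the design review and the all-hands is not fixed by the given facts.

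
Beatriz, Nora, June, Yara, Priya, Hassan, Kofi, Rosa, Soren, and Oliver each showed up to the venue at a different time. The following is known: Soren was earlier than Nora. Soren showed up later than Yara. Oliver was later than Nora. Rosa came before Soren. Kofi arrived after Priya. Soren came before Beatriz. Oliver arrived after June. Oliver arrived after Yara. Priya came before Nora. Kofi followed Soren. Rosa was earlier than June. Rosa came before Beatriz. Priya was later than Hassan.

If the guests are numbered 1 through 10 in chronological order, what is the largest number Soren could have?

6

Soren must come before Beatriz, Kofi, Nora, and Oliver — 4 guests forced after them.
Everything else can be placed before Soren in some valid order, so Soren can sit as late as position 10 − 4 = 6.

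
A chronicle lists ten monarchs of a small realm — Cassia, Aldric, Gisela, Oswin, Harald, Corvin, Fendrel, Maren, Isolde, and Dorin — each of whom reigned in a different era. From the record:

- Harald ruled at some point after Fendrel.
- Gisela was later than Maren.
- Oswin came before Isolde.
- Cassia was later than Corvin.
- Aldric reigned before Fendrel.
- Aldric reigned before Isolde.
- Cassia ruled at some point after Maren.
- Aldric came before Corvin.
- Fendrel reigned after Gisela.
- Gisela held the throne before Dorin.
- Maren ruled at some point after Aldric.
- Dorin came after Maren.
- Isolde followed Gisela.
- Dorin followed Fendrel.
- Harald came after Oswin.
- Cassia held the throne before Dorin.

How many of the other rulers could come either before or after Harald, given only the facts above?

4

Forced before Harald: Aldric, Fendrel, Gisela, Maren, and Oswin.
That leaves Cassia, Corvin, Dorin, and Isolde with no forced order relative to Harald — 4.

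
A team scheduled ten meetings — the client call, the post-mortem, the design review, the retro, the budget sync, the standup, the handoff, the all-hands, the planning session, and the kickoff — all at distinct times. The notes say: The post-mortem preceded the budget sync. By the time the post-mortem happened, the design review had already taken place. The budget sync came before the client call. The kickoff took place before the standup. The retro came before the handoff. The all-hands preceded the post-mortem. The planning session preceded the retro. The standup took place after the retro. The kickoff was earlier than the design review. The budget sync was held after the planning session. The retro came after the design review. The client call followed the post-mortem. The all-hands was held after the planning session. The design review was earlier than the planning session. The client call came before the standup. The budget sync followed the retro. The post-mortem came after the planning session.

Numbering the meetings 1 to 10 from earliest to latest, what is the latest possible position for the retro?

6

The retro must come before the budget sync, the client call, the handoff, and the standup — 4 meetings forced after it.
Everything else can be placed before the retro in some valid order, so the retro can sit as late as position 10 − 4 = 6.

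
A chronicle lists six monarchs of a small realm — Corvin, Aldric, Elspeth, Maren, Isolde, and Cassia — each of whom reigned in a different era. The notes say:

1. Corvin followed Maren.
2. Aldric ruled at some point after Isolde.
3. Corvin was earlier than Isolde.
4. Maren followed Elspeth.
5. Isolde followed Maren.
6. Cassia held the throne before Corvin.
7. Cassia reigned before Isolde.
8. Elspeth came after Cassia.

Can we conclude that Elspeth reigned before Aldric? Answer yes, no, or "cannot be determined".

Chain the constraints: Elspeth → Maren → Isolde → Aldric. Each link is directly stated, so Elspeth comes before Aldric.

yes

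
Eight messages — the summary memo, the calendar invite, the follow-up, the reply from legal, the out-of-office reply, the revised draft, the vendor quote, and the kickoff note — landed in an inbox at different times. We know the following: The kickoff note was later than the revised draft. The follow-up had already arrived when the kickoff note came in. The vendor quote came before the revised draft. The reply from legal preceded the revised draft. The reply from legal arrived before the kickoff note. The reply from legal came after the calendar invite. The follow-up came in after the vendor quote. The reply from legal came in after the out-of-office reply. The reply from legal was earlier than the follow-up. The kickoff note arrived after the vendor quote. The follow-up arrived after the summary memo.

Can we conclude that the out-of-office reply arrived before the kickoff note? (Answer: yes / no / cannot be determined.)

Chain the constraints: the out-of-office reply → the reply from legal → the kickoff note. Each link is directly stated, so the out-of-office reply comes before the kickoff note.

yes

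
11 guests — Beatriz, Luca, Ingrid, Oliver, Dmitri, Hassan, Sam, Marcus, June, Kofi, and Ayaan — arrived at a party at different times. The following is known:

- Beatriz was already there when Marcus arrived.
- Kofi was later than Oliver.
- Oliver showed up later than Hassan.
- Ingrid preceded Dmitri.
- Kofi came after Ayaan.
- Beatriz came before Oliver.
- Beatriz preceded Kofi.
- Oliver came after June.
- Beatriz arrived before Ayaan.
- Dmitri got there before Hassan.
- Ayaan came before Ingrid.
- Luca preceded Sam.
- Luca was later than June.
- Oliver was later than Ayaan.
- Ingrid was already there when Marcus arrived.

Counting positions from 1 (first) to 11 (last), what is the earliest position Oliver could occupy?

7

Ayaan, Beatriz, Dmitri, Hassan, Ingrid, and June must all come before Oliver — 6 forced predecessors.
Nothing else is forced ahead of Oliver, so their earliest slot is position 6 + 1 = 7.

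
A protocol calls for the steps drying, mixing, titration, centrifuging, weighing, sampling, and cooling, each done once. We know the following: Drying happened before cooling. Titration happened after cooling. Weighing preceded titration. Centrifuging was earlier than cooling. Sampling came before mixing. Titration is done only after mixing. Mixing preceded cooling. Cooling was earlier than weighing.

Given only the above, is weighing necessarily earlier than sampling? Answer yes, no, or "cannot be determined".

no

Tracing the constraints gives sampling → mixing → cooling → weighing, so sampling must come before weighing.
That means weighing cannot be before sampling.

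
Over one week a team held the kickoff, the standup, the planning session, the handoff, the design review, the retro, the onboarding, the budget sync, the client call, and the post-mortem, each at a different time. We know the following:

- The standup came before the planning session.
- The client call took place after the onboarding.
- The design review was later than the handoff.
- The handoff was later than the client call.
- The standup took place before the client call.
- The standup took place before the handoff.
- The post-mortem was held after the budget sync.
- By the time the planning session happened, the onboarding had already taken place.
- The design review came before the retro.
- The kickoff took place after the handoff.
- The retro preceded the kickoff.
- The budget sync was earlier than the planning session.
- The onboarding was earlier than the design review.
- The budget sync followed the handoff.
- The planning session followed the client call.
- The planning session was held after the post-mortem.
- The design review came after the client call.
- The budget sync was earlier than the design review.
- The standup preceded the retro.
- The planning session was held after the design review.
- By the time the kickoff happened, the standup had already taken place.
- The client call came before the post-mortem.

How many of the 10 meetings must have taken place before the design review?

Directly stated before the design review: the budget sync, the client call, the handoff, and the onboarding.
The standup reaches the design review via the standup → the handoff → the design review.
That's the budget sync, the client call, the handoff, the onboarding, and the standup — 5 in all.

5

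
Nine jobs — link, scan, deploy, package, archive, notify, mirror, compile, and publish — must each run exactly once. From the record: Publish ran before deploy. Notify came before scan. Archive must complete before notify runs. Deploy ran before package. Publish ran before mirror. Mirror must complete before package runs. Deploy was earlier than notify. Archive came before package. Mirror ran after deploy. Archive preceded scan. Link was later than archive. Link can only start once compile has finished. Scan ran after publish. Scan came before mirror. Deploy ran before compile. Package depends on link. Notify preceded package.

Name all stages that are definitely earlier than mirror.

Directly stated before mirror: deploy, publish, and scan.
Archive reaches mirror via archive → scan → mirror.
Notify reaches mirror via notify → scan → mirror.
No chain forces package (or any of the others) ahead of mirror.

archive, deploy, notify, publish, scan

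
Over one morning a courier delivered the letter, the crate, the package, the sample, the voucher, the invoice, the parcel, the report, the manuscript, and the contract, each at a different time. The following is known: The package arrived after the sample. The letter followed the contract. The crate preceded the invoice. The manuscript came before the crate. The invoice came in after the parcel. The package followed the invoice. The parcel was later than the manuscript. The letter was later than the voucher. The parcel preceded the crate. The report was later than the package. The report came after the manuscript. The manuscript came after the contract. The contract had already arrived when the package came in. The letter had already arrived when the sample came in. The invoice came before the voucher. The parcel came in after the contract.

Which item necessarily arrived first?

The contract has a chain of constraints placing it before every other item, so the contract must be first.

the contract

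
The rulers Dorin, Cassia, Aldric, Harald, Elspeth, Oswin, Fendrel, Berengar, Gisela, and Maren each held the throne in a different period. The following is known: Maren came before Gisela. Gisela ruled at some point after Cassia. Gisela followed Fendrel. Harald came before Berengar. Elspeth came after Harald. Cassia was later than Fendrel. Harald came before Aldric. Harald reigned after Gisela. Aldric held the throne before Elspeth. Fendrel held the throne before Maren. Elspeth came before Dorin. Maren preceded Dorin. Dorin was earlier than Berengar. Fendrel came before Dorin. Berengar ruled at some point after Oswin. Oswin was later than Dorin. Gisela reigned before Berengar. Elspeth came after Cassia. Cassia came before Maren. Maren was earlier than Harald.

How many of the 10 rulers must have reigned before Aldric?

Directly stated before Aldric: Harald.
Cassia reaches Aldric via Cassia → Maren → Harald → Aldric.
Fendrel reaches Aldric via Fendrel → Maren → Harald → Aldric.
Gisela reaches Aldric via Gisela → Harald → Aldric.
Likewise Maren reaches Aldric by chaining the stated constraints.
That's Cassia, Fendrel, Gisela, Harald, and Maren — 5 in all.

5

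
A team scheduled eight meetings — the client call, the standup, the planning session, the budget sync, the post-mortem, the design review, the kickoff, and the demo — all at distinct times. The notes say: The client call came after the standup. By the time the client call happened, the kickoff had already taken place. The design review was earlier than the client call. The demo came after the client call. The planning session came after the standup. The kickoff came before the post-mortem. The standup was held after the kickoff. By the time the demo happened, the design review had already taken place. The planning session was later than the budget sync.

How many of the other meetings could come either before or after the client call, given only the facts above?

3

Forced before the client call: the design review, the kickoff, and the standup; forced after the client call: the demo.
That leaves the budget sync, the planning session, and the post-mortem with no forced order relative to the client call — 3.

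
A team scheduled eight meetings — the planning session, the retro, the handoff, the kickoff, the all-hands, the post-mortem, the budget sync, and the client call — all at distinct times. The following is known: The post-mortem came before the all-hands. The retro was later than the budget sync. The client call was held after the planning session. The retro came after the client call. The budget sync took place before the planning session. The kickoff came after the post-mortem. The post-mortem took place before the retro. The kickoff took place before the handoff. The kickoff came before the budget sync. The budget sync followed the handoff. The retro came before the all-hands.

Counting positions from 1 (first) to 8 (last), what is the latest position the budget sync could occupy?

The budget sync must come before the all-hands, the client call, the planning session, and the retro — 4 meetings forced after it.
Everything else can be placed before the budget sync in some valid order, so the budget sync can sit as late as position 8 − 4 = 4.

4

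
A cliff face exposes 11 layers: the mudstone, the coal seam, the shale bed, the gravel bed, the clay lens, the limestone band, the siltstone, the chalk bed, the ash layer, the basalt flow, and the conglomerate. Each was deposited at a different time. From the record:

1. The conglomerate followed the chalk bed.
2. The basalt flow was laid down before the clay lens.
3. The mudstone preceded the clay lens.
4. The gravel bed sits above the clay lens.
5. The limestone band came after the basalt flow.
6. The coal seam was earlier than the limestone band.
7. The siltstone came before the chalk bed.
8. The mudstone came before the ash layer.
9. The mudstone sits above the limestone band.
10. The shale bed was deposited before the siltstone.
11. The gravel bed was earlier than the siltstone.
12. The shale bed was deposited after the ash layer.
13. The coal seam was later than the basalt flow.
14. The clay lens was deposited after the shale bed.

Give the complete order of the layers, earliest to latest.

the basalt flow, the coal seam, the limestone band, the mudstone, the ash layer, the shale bed, the clay lens, the gravel bed, the siltstone, the chalk bed, the conglomerate

The constraints fix every adjacent pair, so only one ordering works:
the basalt flow → the coal seam → the limestone band → the mudstone → the ash layer → the shale bed → the clay lens → the gravel bed → the siltstone → the chalk bed → the conglomerate.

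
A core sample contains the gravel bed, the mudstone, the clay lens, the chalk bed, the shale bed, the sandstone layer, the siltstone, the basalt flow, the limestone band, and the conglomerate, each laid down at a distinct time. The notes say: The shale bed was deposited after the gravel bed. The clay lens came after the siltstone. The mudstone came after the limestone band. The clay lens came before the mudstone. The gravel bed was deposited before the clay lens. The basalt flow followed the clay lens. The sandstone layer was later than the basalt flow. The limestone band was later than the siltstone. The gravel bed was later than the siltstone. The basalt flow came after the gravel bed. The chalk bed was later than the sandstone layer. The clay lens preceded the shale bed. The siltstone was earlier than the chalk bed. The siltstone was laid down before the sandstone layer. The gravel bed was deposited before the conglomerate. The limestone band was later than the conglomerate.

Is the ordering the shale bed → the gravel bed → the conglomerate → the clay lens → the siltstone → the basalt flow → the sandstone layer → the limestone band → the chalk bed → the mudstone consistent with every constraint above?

no

The constraints require the siltstone before the gravel bed, but in the proposed sequence the gravel bed appears ahead of the siltstone. That one violation is enough.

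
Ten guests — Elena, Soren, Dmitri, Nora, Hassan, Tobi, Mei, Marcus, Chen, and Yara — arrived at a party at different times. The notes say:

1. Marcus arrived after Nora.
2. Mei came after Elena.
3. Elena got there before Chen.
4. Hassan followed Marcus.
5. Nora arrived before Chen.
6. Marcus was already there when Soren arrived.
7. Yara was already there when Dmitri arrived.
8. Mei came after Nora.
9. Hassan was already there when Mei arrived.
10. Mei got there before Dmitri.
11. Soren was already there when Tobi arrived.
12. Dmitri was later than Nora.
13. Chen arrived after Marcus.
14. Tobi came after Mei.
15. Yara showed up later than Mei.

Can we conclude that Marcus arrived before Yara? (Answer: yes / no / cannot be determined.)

Chain the constraints: Marcus → Hassan → Mei → Yara. Each link is directly stated, so Marcus comes before Yara.

yes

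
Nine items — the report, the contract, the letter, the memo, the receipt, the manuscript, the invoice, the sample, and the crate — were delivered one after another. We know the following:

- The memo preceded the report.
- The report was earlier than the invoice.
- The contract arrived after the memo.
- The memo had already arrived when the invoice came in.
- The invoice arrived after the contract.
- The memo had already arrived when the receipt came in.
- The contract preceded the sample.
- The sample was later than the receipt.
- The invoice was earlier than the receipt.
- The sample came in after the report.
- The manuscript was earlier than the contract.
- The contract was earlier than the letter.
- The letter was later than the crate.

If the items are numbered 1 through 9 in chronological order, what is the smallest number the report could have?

2

The memo must come before the report — 1 forced predecessor.
Nothing else is forced ahead of the report, so its earliest slot is position 1 + 1 = 2.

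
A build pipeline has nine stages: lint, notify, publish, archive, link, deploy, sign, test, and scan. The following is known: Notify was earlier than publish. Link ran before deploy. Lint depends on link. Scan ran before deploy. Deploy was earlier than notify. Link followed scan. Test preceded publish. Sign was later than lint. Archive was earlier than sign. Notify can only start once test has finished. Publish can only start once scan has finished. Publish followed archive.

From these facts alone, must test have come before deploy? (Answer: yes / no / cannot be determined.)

No chain of stated constraints runs from test to deploy, and none runs from deploy to test either.
So the relative order of test and deploy is not fixed by the given facts.

cannot be determined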